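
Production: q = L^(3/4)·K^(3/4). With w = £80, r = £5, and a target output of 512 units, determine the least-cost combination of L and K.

Cost minimization requires the marginal rate of technical substitution to equal the input-price ratio: MP_L/MP_K = w/r.
Here MP_L/MP_K = (3/4)·(K/L)/(3/4) = (K/L). Setting this equal to 80/5 = 16 gives K = 16L.
Substituting into q = 512: L^(3/4)·(16L)^(3/4) = 512.
Solving, L = 16 and K = 256.

L* = 16, K* = 256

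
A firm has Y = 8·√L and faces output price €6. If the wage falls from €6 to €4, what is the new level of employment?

From P·MP_L = w with MP_L = 4·L^(-1/2), the labor demand is L(w) = (24/w)^(2).
At w = 6: L = 16. At w = 4: L = 36.

L* = 36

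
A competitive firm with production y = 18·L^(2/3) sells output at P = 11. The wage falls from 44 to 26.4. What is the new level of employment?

L* = 125

From P·MP_L = w with MP_L = 12·L^(-1/3), the labor demand is L(w) = (132/w)^(3).
At w = 44: L = 27. At w = 26.4: L = 125.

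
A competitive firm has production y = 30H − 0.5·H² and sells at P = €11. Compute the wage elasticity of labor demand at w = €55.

From P·MP_H = w with MP_H = 30 − H, labor demand is H(w) = 30 − w/11.
dH/dw = −1/(11) = -1/11.
At w = 55, H = 25, so ε = (dH/dw)·(w/H) = (-1/11)·(55/25) = -0.2.

ε = -0.2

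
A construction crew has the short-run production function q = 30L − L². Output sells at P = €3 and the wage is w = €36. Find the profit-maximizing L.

L* = 9

The marginal product of L is MP_L = 30 − 2L.
A price-taking firm hires until the value of the marginal product equals the wage: P·MP_L = w, so 3·(30 − 2L) = 36.
Then 30 − 2L = 12, giving L = 9.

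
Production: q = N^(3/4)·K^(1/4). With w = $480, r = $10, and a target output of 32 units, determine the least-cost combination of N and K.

N* = 16, K* = 256

Cost minimization requires the marginal rate of technical substitution to equal the input-price ratio: MP_N/MP_K = w/r.
Here MP_N/MP_K = (3/4)·(K/N)/(1/4) = 3·(K/N). Setting this equal to 480/10 = 48 gives K = 16N.
Substituting into q = 32: N^(3/4)·(16N)^(1/4) = 32.
Solving, N = 16 and K = 256.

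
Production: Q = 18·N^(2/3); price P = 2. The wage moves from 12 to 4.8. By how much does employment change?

ΔN = 117

From P·MP_N = w with MP_N = 12·N^(-1/3), the labor demand is N(w) = (24/w)^(3).
At w = 12: N = 8. At w = 4.8: N = 125.
ΔN = 125 − 8 = 117.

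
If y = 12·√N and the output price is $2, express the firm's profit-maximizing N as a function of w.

MP_N = (1/2)·12·N^(-1/2) = 6·N^(-1/2).
Setting P·MP_N = w: 12·N^(-1/2) = w.
Solving for N: N^(-1/2) = w/12, so N = (12/w)^(2).

N(w) = 144/w²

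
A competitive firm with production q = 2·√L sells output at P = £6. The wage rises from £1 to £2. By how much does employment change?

ΔL = -27

From P·MP_L = w with MP_L = L^(-1/2), the labor demand is L(w) = (6/w)^(2).
At w = 1: L = 36. At w = 2: L = 9.
ΔL = 9 − 36 = -27.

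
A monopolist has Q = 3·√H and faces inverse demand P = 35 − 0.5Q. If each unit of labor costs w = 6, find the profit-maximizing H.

H* = 25

Marginal revenue from the inverse demand is MR = 35 − Q.
The marginal product is MP_H = 1.5·H^(-1/2).
A monopolist hires until marginal revenue product equals the wage: MR·MP_H = w.
At H, Q = 3·√H. Substituting and solving: (35 − 3·√H)·1.5·H^(-1/2) = 6 gives H = 25.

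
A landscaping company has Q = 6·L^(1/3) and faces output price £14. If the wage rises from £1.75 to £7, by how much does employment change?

ΔL = -56

From P·MP_L = w with MP_L = 2·L^(-2/3), the labor demand is L(w) = (28/w)^(3/2).
At w = 1.75: L = 64. At w = 7: L = 8.
ΔL = 8 − 64 = -56.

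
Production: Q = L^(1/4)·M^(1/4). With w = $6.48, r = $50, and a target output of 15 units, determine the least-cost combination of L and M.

L* = 625, M* = 81

Cost minimization requires the marginal rate of technical substitution to equal the input-price ratio: MP_L/MP_M = w/r.
Here MP_L/MP_M = (1/4)·(M/L)/(1/4) = (M/L). Setting this equal to 6.48/50 = 0.1296 gives M = 0.1296L.
Substituting into Q = 15: L^(1/4)·(0.1296L)^(1/4) = 15.
Solving, L = 625 and M = 81.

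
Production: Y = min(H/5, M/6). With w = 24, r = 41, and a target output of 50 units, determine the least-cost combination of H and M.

With a fixed-proportions technology, the cost-minimizing bundle uses no slack in either input: H/5 = M/6 = Y.
So H = 5·50 = 250 and M = 6·50 = 300.

H* = 250, M* = 300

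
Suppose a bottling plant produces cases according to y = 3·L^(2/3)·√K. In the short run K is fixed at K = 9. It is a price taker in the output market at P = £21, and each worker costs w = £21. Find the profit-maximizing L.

L* = 216

With K = 9, MP_L = (2/3)·3·L^(-1/3)·9^(1/2) = 6·L^(-1/3).
Profit maximization for a price taker requires P·MP_L = w: 21·6·L^(-1/3) = 21.
So L^(-1/3) = 1/6, which gives L = 216.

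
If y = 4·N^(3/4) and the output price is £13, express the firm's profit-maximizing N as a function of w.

MP_N = (3/4)·4·N^(-1/4) = 3·N^(-1/4).
Setting P·MP_N = w: 39·N^(-1/4) = w.
Solving for N: N^(-1/4) = w/39, so N = (39/w)^(4).

N(w) = 2313441/w^(4)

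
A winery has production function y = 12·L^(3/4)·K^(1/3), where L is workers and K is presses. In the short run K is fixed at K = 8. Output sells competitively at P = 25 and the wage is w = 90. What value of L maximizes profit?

L* = 625

With K = 8, MP_L = (3/4)·12·L^(-1/4)·8^(1/3) = 18·L^(-1/4).
Profit maximization for a price taker requires P·MP_L = w: 25·18·L^(-1/4) = 90.
So L^(-1/4) = 0.2, which gives L = 625.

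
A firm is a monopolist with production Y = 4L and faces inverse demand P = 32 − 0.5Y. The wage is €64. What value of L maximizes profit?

L* = 4

Marginal revenue from the inverse demand is MR = 32 − Y.
The marginal product is MP_L = 4.
A monopolist hires until marginal revenue product equals the wage: MR·MP_L = w.
(32 − 4L)·4 = 64, so L = 4.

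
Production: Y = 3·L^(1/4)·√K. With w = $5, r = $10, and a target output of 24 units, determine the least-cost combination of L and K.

Cost minimization requires the marginal rate of technical substitution to equal the input-price ratio: MP_L/MP_K = w/r.
Here MP_L/MP_K = (1/4)·(K/L)/(1/2) = 0.5·(K/L). Setting this equal to 5/10 = 0.5 gives K = L.
Substituting into Y = 24: 3·L^(1/4)·(L)^(1/2) = 24.
Solving, L = 16 and K = 16.

L* = 16, K* = 16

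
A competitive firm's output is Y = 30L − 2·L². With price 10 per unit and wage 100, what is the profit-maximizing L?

L* = 5

The marginal product of L is MP_L = 30 − 4L.
A price-taking firm hires until the value of the marginal product equals the wage: P·MP_L = w, so 10·(30 − 4L) = 100.
Then 30 − 4L = 10, giving L = 5.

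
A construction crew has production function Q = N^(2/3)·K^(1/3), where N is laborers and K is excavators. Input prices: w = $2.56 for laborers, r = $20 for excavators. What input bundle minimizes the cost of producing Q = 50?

Cost minimization requires the marginal rate of technical substitution to equal the input-price ratio: MP_N/MP_K = w/r.
Here MP_N/MP_K = (2/3)·(K/N)/(1/3) = 2·(K/N). Setting this equal to 2.56/20 = 0.128 gives K = 0.064N.
Substituting into Q = 50: N^(2/3)·(0.064N)^(1/3) = 50.
Solving, N = 125 and K = 8.

N* = 125, K* = 8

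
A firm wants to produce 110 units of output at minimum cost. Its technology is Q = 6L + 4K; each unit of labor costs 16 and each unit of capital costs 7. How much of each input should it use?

The inputs are perfect substitutes, so the firm uses whichever has the lower cost per unit of output.
Cost per unit of output via L is w/6 = 8/3; via K it is r/4 = 1.75. K is cheaper.
Producing Q = 110 with K alone: L = 0, K = 27.5.

L* = 0, K* = 27.5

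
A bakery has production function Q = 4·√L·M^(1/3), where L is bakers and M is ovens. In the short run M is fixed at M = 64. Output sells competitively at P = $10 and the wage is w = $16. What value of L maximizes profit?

With M = 64, MP_L = (1/2)·4·L^(-1/2)·64^(1/3) = 8·L^(-1/2).
Profit maximization for a price taker requires P·MP_L = w: 10·8·L^(-1/2) = 16.
So L^(-1/2) = 0.2, which gives L = 25.

L* = 25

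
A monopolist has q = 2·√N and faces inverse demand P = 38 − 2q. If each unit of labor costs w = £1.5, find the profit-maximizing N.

N* = 16

Marginal revenue from the inverse demand is MR = 38 − 4q.
The marginal product is MP_N = N^(-1/2).
A monopolist hires until marginal revenue product equals the wage: MR·MP_N = w.
At N, q = 2·√N. Substituting and solving: (38 − 8·√N)·N^(-1/2) = 1.5 gives N = 16.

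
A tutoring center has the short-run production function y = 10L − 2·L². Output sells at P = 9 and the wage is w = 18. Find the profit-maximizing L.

L* = 2

The marginal product of L is MP_L = 10 − 4L.
A price-taking firm hires until the value of the marginal product equals the wage: P·MP_L = w, so 9·(10 − 4L) = 18.
Then 10 − 4L = 2, giving L = 2.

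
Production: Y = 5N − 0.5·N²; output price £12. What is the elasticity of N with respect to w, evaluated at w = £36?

ε = -1.5

From P·MP_N = w with MP_N = 5 − N, labor demand is N(w) = 5 − w/12.
dN/dw = −1/(12) = -1/12.
At w = 36, N = 2, so ε = (dN/dw)·(w/N) = (-1/12)·(36/2) = -1.5.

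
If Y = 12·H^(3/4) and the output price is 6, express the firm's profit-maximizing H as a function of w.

H(w) = 8503056/w^(4)

MP_H = (3/4)·12·H^(-1/4) = 9·H^(-1/4).
Setting P·MP_H = w: 54·H^(-1/4) = w.
Solving for H: H^(-1/4) = w/54, so H = (54/w)^(4).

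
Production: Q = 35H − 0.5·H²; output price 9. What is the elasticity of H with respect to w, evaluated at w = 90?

ε = -0.4

From P·MP_H = w with MP_H = 35 − H, labor demand is H(w) = 35 − w/9.
dH/dw = −1/(9) = -1/9.
At w = 90, H = 25, so ε = (dH/dw)·(w/H) = (-1/9)·(90/25) = -0.4.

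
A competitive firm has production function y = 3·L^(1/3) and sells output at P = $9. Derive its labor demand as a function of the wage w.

MP_L = (1/3)·3·L^(-2/3) = L^(-2/3).
Setting P·MP_L = w: 9·L^(-2/3) = w.
Solving for L: L^(-2/3) = w/9, so L = (9/w)^(3/2).

L(w) = (9/w)^(3/2)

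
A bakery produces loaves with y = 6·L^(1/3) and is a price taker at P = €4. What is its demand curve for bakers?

MP_L = (1/3)·6·L^(-2/3) = 2·L^(-2/3).
Setting P·MP_L = w: 8·L^(-2/3) = w.
Solving for L: L^(-2/3) = w/8, so L = (8/w)^(3/2).

L(w) = (8/w)^(3/2)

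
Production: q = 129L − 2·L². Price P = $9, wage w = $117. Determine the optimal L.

L* = 29

The marginal product of L is MP_L = 129 − 4L.
A price-taking firm hires until the value of the marginal product equals the wage: P·MP_L = w, so 9·(129 − 4L) = 117.
Then 129 − 4L = 13, giving L = 29.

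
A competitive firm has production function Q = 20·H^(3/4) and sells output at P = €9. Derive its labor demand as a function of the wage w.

H(w) = (135/w)^(4)

MP_H = (3/4)·20·H^(-1/4) = 15·H^(-1/4).
Setting P·MP_H = w: 135·H^(-1/4) = w.
Solving for H: H^(-1/4) = w/135, so H = (135/w)^(4).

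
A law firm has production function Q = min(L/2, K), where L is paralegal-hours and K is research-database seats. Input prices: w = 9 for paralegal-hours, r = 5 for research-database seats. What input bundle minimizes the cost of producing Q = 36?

L* = 72, K* = 36

With a fixed-proportions technology, the cost-minimizing bundle uses no slack in either input: L/2 = K = Q.
So L = 2·36 = 72 and K = 36.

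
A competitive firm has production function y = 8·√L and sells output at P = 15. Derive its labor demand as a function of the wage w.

L(w) = 3600/w²

MP_L = (1/2)·8·L^(-1/2) = 4·L^(-1/2).
Setting P·MP_L = w: 60·L^(-1/2) = w.
Solving for L: L^(-1/2) = w/60, so L = (60/w)^(2).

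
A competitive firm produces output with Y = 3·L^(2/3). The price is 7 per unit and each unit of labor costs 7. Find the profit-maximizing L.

L* = 8

MP_L = (2/3)·3·L^(-1/3) = 2·L^(-1/3).
Profit maximization for a price taker requires P·MP_L = w: 7·2·L^(-1/3) = 7.
So L^(-1/3) = 0.5, which gives L = 8.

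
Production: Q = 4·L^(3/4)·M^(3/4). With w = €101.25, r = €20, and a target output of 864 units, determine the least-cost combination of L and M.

Cost minimization requires the marginal rate of technical substitution to equal the input-price ratio: MP_L/MP_M = w/r.
Here MP_L/MP_M = (3/4)·(M/L)/(3/4) = (M/L). Setting this equal to 101.25/20 = 5.0625 gives M = 5.0625L.
Substituting into Q = 864: 4·L^(3/4)·(5.0625L)^(3/4) = 864.
Solving, L = 16 and M = 81.

L* = 16, M* = 81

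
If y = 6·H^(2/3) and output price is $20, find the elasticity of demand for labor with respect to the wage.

MP_H = (2/3)·6·H^(-1/3), so P·MP_H = w gives 80·H^(-1/3) = w.
Solving, H(w) = (80/w)^(3). This is a constant-elasticity form: H ∝ w^(−3), so ε = −3.

ε = -3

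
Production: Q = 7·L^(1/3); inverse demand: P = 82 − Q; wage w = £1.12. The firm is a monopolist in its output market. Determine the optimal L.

Marginal revenue from the inverse demand is MR = 82 − 2Q.
The marginal product is MP_L = (7/3)·L^(-2/3).
A monopolist hires until marginal revenue product equals the wage: MR·MP_L = w.
At L, Q = 7·L^(1/3). Substituting and solving: (82 − 14·L^(1/3))·(7/3)·L^(-2/3) = 1.12 gives L = 125.

L* = 125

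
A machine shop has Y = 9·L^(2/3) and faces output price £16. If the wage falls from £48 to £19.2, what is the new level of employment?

From P·MP_L = w with MP_L = 6·L^(-1/3), the labor demand is L(w) = (96/w)^(3).
At w = 48: L = 8. At w = 19.2: L = 125.

L* = 125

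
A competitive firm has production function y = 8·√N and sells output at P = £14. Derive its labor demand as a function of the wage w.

MP_N = (1/2)·8·N^(-1/2) = 4·N^(-1/2).
Setting P·MP_N = w: 56·N^(-1/2) = w.
Solving for N: N^(-1/2) = w/56, so N = (56/w)^(2).

N(w) = 3136/w²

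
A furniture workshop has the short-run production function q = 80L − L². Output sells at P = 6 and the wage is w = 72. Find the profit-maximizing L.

L* = 34

The marginal product of L is MP_L = 80 − 2L.
A price-taking firm hires until the value of the marginal product equals the wage: P·MP_L = w, so 6·(80 − 2L) = 72.
Then 80 − 2L = 12, giving L = 34.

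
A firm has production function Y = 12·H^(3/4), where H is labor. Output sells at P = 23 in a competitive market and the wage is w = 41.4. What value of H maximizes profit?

MP_H = (3/4)·12·H^(-1/4) = 9·H^(-1/4).
Profit maximization for a price taker requires P·MP_H = w: 23·9·H^(-1/4) = 41.4.
So H^(-1/4) = 0.2, which gives H = 625.

H* = 625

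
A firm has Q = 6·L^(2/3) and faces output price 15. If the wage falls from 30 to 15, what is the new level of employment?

L* = 64

From P·MP_L = w with MP_L = 4·L^(-1/3), the labor demand is L(w) = (60/w)^(3).
At w = 30: L = 8. At w = 15: L = 64.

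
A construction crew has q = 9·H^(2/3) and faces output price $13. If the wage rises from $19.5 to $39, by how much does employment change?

ΔH = -56

From P·MP_H = w with MP_H = 6·H^(-1/3), the labor demand is H(w) = (78/w)^(3).
At w = 19.5: H = 64. At w = 39: H = 8.
ΔH = 8 − 64 = -56.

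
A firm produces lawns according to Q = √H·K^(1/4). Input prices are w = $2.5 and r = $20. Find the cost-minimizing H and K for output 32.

Cost minimization requires the marginal rate of technical substitution to equal the input-price ratio: MP_H/MP_K = w/r.
Here MP_H/MP_K = (1/2)·(K/H)/(1/4) = 2·(K/H). Setting this equal to 2.5/20 = 0.125 gives K = 0.0625H.
Substituting into Q = 32: H^(1/2)·(0.0625H)^(1/4) = 32.
Solving, H = 256 and K = 16.

H* = 256, K* = 16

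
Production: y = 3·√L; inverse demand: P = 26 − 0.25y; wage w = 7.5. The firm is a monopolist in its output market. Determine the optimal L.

Marginal revenue from the inverse demand is MR = 26 − 0.5y.
The marginal product is MP_L = 1.5·L^(-1/2).
A monopolist hires until marginal revenue product equals the wage: MR·MP_L = w.
At L, y = 3·√L. Substituting and solving: (26 − 1.5·√L)·1.5·L^(-1/2) = 7.5 gives L = 16.

L* = 16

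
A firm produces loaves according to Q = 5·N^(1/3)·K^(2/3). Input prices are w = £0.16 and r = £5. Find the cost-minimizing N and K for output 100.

N* = 125, K* = 8

Cost minimization requires the marginal rate of technical substitution to equal the input-price ratio: MP_N/MP_K = w/r.
Here MP_N/MP_K = (1/3)·(K/N)/(2/3) = 0.5·(K/N). Setting this equal to 0.16/5 = 0.032 gives K = 0.064N.
Substituting into Q = 100: 5·N^(1/3)·(0.064N)^(2/3) = 100.
Solving, N = 125 and K = 8.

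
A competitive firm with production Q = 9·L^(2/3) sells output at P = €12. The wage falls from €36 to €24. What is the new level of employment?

L* = 27

From P·MP_L = w with MP_L = 6·L^(-1/3), the labor demand is L(w) = (72/w)^(3).
At w = 36: L = 8. At w = 24: L = 27.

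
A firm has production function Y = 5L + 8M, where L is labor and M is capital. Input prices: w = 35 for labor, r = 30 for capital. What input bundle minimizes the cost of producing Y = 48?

The inputs are perfect substitutes, so the firm uses whichever has the lower cost per unit of output.
Cost per unit of output via L is w/5 = 7; via M it is r/8 = 3.75. M is cheaper.
Producing Y = 48 with M alone: L = 0, M = 6.

L* = 0, M* = 6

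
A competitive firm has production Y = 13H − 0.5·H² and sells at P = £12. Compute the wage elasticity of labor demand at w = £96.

From P·MP_H = w with MP_H = 13 − H, labor demand is H(w) = 13 − w/12.
dH/dw = −1/(12) = -1/12.
At w = 96, H = 5, so ε = (dH/dw)·(w/H) = (-1/12)·(96/5) = -1.6.

ε = -1.6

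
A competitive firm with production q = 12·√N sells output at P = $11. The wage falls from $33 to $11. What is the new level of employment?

N* = 36

From P·MP_N = w with MP_N = 6·N^(-1/2), the labor demand is N(w) = (66/w)^(2).
At w = 33: N = 4. At w = 11: N = 36.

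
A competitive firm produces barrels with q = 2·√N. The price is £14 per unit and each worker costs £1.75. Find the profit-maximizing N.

N* = 64

MP_N = (1/2)·2·N^(-1/2) = N^(-1/2).
Profit maximization for a price taker requires P·MP_N = w: 14·N^(-1/2) = 1.75.
So N^(-1/2) = 0.125, which gives N = 64.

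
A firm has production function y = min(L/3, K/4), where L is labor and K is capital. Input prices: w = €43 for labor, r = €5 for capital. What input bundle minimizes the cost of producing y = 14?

With a fixed-proportions technology, the cost-minimizing bundle uses no slack in either input: L/3 = K/4 = y.
So L = 3·14 = 42 and K = 4·14 = 56.

L* = 42, K* = 56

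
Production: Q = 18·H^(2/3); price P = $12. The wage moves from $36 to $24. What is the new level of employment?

From P·MP_H = w with MP_H = 12·H^(-1/3), the labor demand is H(w) = (144/w)^(3).
At w = 36: H = 64. At w = 24: H = 216.

H* = 216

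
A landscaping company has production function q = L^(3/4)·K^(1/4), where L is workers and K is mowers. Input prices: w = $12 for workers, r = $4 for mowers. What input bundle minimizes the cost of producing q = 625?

Cost minimization requires the marginal rate of technical substitution to equal the input-price ratio: MP_L/MP_K = w/r.
Here MP_L/MP_K = (3/4)·(K/L)/(1/4) = 3·(K/L). Setting this equal to 12/4 = 3 gives K = L.
Substituting into q = 625: L^(3/4)·(L)^(1/4) = 625.
Solving, L = 625 and K = 625.

L* = 625, K* = 625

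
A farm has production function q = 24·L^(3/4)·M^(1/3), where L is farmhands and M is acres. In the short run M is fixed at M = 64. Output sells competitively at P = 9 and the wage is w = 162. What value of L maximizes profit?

L* = 256

With M = 64, MP_L = (3/4)·24·L^(-1/4)·64^(1/3) = 72·L^(-1/4).
Profit maximization for a price taker requires P·MP_L = w: 9·72·L^(-1/4) = 162.
So L^(-1/4) = 0.25, which gives L = 256.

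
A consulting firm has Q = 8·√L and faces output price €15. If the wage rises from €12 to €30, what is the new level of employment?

From P·MP_L = w with MP_L = 4·L^(-1/2), the labor demand is L(w) = (60/w)^(2).
At w = 12: L = 25. At w = 30: L = 4.

L* = 4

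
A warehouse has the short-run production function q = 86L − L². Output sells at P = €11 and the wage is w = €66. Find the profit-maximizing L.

The marginal product of L is MP_L = 86 − 2L.
A price-taking firm hires until the value of the marginal product equals the wage: P·MP_L = w, so 11·(86 − 2L) = 66.
Then 86 − 2L = 6, giving L = 40.

L* = 40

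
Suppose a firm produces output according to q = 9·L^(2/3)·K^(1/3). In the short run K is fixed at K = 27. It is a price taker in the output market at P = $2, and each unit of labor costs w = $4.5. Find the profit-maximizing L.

L* = 512

With K = 27, MP_L = (2/3)·9·L^(-1/3)·27^(1/3) = 18·L^(-1/3).
Profit maximization for a price taker requires P·MP_L = w: 2·18·L^(-1/3) = 4.5.
So L^(-1/3) = 0.125, which gives L = 512.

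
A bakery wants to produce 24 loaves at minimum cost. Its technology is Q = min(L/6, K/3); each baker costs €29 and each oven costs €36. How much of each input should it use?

L* = 144, K* = 72

With a fixed-proportions technology, the cost-minimizing bundle uses no slack in either input: L/6 = K/3 = Q.
So L = 6·24 = 144 and K = 3·24 = 72.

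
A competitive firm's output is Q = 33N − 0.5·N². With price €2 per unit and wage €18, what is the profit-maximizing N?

The marginal product of N is MP_N = 33 − N.
A price-taking firm hires until the value of the marginal product equals the wage: P·MP_N = w, so 2·(33 − N) = 18.
Then 33 − N = 9, giving N = 24.

N* = 24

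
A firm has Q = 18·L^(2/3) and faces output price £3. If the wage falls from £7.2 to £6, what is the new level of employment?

From P·MP_L = w with MP_L = 12·L^(-1/3), the labor demand is L(w) = (36/w)^(3).
At w = 7.2: L = 125. At w = 6: L = 216.

L* = 216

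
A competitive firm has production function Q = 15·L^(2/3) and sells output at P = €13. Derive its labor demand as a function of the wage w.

MP_L = (2/3)·15·L^(-1/3) = 10·L^(-1/3).
Setting P·MP_L = w: 130·L^(-1/3) = w.
Solving for L: L^(-1/3) = w/130, so L = (130/w)^(3).

L(w) = 2197000/w³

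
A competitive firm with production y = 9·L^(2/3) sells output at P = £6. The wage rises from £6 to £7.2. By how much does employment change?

From P·MP_L = w with MP_L = 6·L^(-1/3), the labor demand is L(w) = (36/w)^(3).
At w = 6: L = 216. At w = 7.2: L = 125.
ΔL = 125 − 216 = -91.

ΔL = -91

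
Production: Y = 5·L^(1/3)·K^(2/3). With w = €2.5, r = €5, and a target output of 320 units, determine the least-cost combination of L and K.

Cost minimization requires the marginal rate of technical substitution to equal the input-price ratio: MP_L/MP_K = w/r.
Here MP_L/MP_K = (1/3)·(K/L)/(2/3) = 0.5·(K/L). Setting this equal to 2.5/5 = 0.5 gives K = L.
Substituting into Y = 320: 5·L^(1/3)·(L)^(2/3) = 320.
Solving, L = 64 and K = 64.

L* = 64, K* = 64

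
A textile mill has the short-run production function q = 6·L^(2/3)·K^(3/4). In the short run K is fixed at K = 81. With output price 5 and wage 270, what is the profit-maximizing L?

With K = 81, MP_L = (2/3)·6·L^(-1/3)·81^(3/4) = 108·L^(-1/3).
Profit maximization for a price taker requires P·MP_L = w: 5·108·L^(-1/3) = 270.
So L^(-1/3) = 0.5, which gives L = 8.

L* = 8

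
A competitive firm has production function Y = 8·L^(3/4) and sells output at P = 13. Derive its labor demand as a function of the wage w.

L(w) = (78/w)^(4)

MP_L = (3/4)·8·L^(-1/4) = 6·L^(-1/4).
Setting P·MP_L = w: 78·L^(-1/4) = w.
Solving for L: L^(-1/4) = w/78, so L = (78/w)^(4).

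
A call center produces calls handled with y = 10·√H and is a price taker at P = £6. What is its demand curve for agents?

H(w) = 900/w²

MP_H = (1/2)·10·H^(-1/2) = 5·H^(-1/2).
Setting P·MP_H = w: 30·H^(-1/2) = w.
Solving for H: H^(-1/2) = w/30, so H = (30/w)^(2).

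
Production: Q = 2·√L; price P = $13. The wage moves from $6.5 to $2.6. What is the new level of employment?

L* = 25

From P·MP_L = w with MP_L = L^(-1/2), the labor demand is L(w) = (13/w)^(2).
At w = 6.5: L = 4. At w = 2.6: L = 25.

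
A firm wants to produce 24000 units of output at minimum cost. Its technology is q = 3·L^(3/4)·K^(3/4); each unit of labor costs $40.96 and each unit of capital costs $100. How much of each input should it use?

L* = 625, K* = 256

Cost minimization requires the marginal rate of technical substitution to equal the input-price ratio: MP_L/MP_K = w/r.
Here MP_L/MP_K = (3/4)·(K/L)/(3/4) = (K/L). Setting this equal to 40.96/100 = 0.4096 gives K = 0.4096L.
Substituting into q = 24000: 3·L^(3/4)·(0.4096L)^(3/4) = 24000.
Solving, L = 625 and K = 256.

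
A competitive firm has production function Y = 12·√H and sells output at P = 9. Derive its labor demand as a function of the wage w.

H(w) = 2916/w²

MP_H = (1/2)·12·H^(-1/2) = 6·H^(-1/2).
Setting P·MP_H = w: 54·H^(-1/2) = w.
Solving for H: H^(-1/2) = w/54, so H = (54/w)^(2).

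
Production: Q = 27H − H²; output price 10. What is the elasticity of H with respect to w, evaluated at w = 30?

From P·MP_H = w with MP_H = 27 − 2H, labor demand is H(w) = (27 − w/10)/2.
dH/dw = −1/(20) = -0.05.
At w = 30, H = 12, so ε = (dH/dw)·(w/H) = (-0.05)·(30/12) = -0.125.

ε = -0.125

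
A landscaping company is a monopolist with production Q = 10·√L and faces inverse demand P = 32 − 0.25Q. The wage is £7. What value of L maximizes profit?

L* = 25

Marginal revenue from the inverse demand is MR = 32 − 0.5Q.
The marginal product is MP_L = 5·L^(-1/2).
A monopolist hires until marginal revenue product equals the wage: MR·MP_L = w.
At L, Q = 10·√L. Substituting and solving: (32 − 5·√L)·5·L^(-1/2) = 7 gives L = 25.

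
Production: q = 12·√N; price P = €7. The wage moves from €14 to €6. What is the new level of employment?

N* = 49

From P·MP_N = w with MP_N = 6·N^(-1/2), the labor demand is N(w) = (42/w)^(2).
At w = 14: N = 9. At w = 6: N = 49.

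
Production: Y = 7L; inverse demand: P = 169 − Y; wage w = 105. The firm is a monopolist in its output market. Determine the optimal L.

Marginal revenue from the inverse demand is MR = 169 − 2Y.
The marginal product is MP_L = 7.
A monopolist hires until marginal revenue product equals the wage: MR·MP_L = w.
(169 − 14L)·7 = 105, so L = 11.

L* = 11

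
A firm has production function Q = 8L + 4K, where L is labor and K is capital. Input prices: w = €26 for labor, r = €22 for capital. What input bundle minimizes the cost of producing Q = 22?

The inputs are perfect substitutes, so the firm uses whichever has the lower cost per unit of output.
Cost per unit of output via L is w/8 = 3.25; via K it is r/4 = 5.5. L is cheaper.
Producing Q = 22 with L alone: L = 2.75, K = 0.

L* = 2.75, K* = 0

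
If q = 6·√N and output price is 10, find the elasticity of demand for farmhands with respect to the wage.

ε = -2

MP_N = (1/2)·6·N^(-1/2), so P·MP_N = w gives 30·N^(-1/2) = w.
Solving, N(w) = (30/w)^(2). This is a constant-elasticity form: N ∝ w^(−2), so ε = −2.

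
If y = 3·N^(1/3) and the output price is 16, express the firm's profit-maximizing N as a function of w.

N(w) = (16/w)^(3/2)

MP_N = (1/3)·3·N^(-2/3) = N^(-2/3).
Setting P·MP_N = w: 16·N^(-2/3) = w.
Solving for N: N^(-2/3) = w/16, so N = (16/w)^(3/2).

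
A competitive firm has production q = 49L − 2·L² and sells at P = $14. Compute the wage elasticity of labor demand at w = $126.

From P·MP_L = w with MP_L = 49 − 4L, labor demand is L(w) = (49 − w/14)/4.
dL/dw = −1/(56) = -1/56.
At w = 126, L = 10, so ε = (dL/dw)·(w/L) = (-1/56)·(126/10) = -0.225.

ε = -0.225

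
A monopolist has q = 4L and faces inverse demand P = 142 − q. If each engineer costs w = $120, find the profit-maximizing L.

L* = 14

Marginal revenue from the inverse demand is MR = 142 − 2q.
The marginal product is MP_L = 4.
A monopolist hires until marginal revenue product equals the wage: MR·MP_L = w.
(142 − 8L)·4 = 120, so L = 14.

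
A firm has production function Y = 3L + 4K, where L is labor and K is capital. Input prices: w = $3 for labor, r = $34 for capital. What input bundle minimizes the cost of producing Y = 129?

The inputs are perfect substitutes, so the firm uses whichever has the lower cost per unit of output.
Cost per unit of output via L is w/3 = 1; via K it is r/4 = 8.5. L is cheaper.
Producing Y = 129 with L alone: L = 43, K = 0.

L* = 43, K* = 0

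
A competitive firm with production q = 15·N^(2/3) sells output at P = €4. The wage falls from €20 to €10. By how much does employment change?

From P·MP_N = w with MP_N = 10·N^(-1/3), the labor demand is N(w) = (40/w)^(3).
At w = 20: N = 8. At w = 10: N = 64.
ΔN = 64 − 8 = 56.

ΔN = 56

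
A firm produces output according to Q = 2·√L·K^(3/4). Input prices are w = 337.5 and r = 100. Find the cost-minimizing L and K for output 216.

L* = 16, K* = 81

Cost minimization requires the marginal rate of technical substitution to equal the input-price ratio: MP_L/MP_K = w/r.
Here MP_L/MP_K = (1/2)·(K/L)/(3/4) = (2/3)·(K/L). Setting this equal to 337.5/100 = 3.375 gives K = 5.0625L.
Substituting into Q = 216: 2·L^(1/2)·(5.0625L)^(3/4) = 216.
Solving, L = 16 and K = 81.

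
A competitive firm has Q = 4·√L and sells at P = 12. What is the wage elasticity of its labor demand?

ε = -2

MP_L = (1/2)·4·L^(-1/2), so P·MP_L = w gives 24·L^(-1/2) = w.
Solving, L(w) = (24/w)^(2). This is a constant-elasticity form: L ∝ w^(−2), so ε = −2.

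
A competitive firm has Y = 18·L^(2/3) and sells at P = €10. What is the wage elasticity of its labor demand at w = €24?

MP_L = (2/3)·18·L^(-1/3), so P·MP_L = w gives 120·L^(-1/3) = w.
Solving, L(w) = (120/w)^(3). This is a constant-elasticity form: L ∝ w^(−3), so ε = −3.

ε = -3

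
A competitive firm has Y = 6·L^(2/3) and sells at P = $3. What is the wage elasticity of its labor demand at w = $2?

ε = -3

MP_L = (2/3)·6·L^(-1/3), so P·MP_L = w gives 12·L^(-1/3) = w.
Solving, L(w) = (12/w)^(3). This is a constant-elasticity form: L ∝ w^(−3), so ε = −3.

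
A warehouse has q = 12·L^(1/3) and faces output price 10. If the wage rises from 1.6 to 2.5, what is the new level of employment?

L* = 64

From P·MP_L = w with MP_L = 4·L^(-2/3), the labor demand is L(w) = (40/w)^(3/2).
At w = 1.6: L = 125. At w = 2.5: L = 64.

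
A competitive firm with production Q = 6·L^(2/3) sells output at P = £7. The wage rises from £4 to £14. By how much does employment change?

ΔL = -335

From P·MP_L = w with MP_L = 4·L^(-1/3), the labor demand is L(w) = (28/w)^(3).
At w = 4: L = 343. At w = 14: L = 8.
ΔL = 8 − 343 = -335.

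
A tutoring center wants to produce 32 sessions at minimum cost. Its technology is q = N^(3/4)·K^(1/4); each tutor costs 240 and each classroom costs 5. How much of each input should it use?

N* = 16, K* = 256

Cost minimization requires the marginal rate of technical substitution to equal the input-price ratio: MP_N/MP_K = w/r.
Here MP_N/MP_K = (3/4)·(K/N)/(1/4) = 3·(K/N). Setting this equal to 240/5 = 48 gives K = 16N.
Substituting into q = 32: N^(3/4)·(16N)^(1/4) = 32.
Solving, N = 16 and K = 256.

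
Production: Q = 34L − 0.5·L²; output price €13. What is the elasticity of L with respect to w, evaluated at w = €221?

ε = -1

From P·MP_L = w with MP_L = 34 − L, labor demand is L(w) = 34 − w/13.
dL/dw = −1/(13) = -1/13.
At w = 221, L = 17, so ε = (dL/dw)·(w/L) = (-1/13)·(221/17) = -1.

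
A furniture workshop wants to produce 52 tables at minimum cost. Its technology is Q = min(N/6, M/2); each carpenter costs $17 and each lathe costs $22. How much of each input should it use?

With a fixed-proportions technology, the cost-minimizing bundle uses no slack in either input: N/6 = M/2 = Q.
So N = 6·52 = 312 and M = 2·52 = 104.

N* = 312, M* = 104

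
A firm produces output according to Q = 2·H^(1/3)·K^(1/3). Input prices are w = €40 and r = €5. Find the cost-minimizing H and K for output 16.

Cost minimization requires the marginal rate of technical substitution to equal the input-price ratio: MP_H/MP_K = w/r.
Here MP_H/MP_K = (1/3)·(K/H)/(1/3) = (K/H). Setting this equal to 40/5 = 8 gives K = 8H.
Substituting into Q = 16: 2·H^(1/3)·(8H)^(1/3) = 16.
Solving, H = 8 and K = 64.

H* = 8, K* = 64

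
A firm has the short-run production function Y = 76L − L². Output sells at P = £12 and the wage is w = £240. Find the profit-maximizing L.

The marginal product of L is MP_L = 76 − 2L.
A price-taking firm hires until the value of the marginal product equals the wage: P·MP_L = w, so 12·(76 − 2L) = 240.
Then 76 − 2L = 20, giving L = 28.

L* = 28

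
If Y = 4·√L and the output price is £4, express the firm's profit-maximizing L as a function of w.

MP_L = (1/2)·4·L^(-1/2) = 2·L^(-1/2).
Setting P·MP_L = w: 8·L^(-1/2) = w.
Solving for L: L^(-1/2) = w/8, so L = (8/w)^(2).

L(w) = 64/w²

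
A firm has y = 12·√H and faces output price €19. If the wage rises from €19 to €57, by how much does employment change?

ΔH = -32

From P·MP_H = w with MP_H = 6·H^(-1/2), the labor demand is H(w) = (114/w)^(2).
At w = 19: H = 36. At w = 57: H = 4.
ΔH = 4 − 36 = -32.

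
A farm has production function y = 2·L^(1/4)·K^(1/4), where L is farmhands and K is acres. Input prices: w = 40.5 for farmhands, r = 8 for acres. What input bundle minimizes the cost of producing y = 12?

Cost minimization requires the marginal rate of technical substitution to equal the input-price ratio: MP_L/MP_K = w/r.
Here MP_L/MP_K = (1/4)·(K/L)/(1/4) = (K/L). Setting this equal to 40.5/8 = 5.0625 gives K = 5.0625L.
Substituting into y = 12: 2·L^(1/4)·(5.0625L)^(1/4) = 12.
Solving, L = 16 and K = 81.

L* = 16, K* = 81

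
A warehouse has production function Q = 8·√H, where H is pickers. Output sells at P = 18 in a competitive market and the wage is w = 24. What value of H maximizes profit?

MP_H = (1/2)·8·H^(-1/2) = 4·H^(-1/2).
Profit maximization for a price taker requires P·MP_H = w: 18·4·H^(-1/2) = 24.
So H^(-1/2) = 1/3, which gives H = 9.

H* = 9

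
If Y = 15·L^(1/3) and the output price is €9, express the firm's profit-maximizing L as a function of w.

L(w) = (45/w)^(3/2)

MP_L = (1/3)·15·L^(-2/3) = 5·L^(-2/3).
Setting P·MP_L = w: 45·L^(-2/3) = w.
Solving for L: L^(-2/3) = w/45, so L = (45/w)^(3/2).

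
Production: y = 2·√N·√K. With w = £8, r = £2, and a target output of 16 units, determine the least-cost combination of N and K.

N* = 4, K* = 16

Cost minimization requires the marginal rate of technical substitution to equal the input-price ratio: MP_N/MP_K = w/r.
Here MP_N/MP_K = (1/2)·(K/N)/(1/2) = (K/N). Setting this equal to 8/2 = 4 gives K = 4N.
Substituting into y = 16: 2·N^(1/2)·(4N)^(1/2) = 16.
Solving, N = 4 and K = 16.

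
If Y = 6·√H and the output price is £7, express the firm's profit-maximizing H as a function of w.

H(w) = 441/w²

MP_H = (1/2)·6·H^(-1/2) = 3·H^(-1/2).
Setting P·MP_H = w: 21·H^(-1/2) = w.
Solving for H: H^(-1/2) = w/21, so H = (21/w)^(2).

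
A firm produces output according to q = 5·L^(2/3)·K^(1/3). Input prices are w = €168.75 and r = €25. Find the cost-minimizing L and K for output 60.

L* = 8, K* = 27

Cost minimization requires the marginal rate of technical substitution to equal the input-price ratio: MP_L/MP_K = w/r.
Here MP_L/MP_K = (2/3)·(K/L)/(1/3) = 2·(K/L). Setting this equal to 168.75/25 = 6.75 gives K = 3.375L.
Substituting into q = 60: 5·L^(2/3)·(3.375L)^(1/3) = 60.
Solving, L = 8 and K = 27.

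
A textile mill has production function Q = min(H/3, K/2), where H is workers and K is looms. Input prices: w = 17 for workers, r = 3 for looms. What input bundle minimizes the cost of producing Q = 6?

H* = 18, K* = 12

With a fixed-proportions technology, the cost-minimizing bundle uses no slack in either input: H/3 = K/2 = Q.
So H = 3·6 = 18 and K = 2·6 = 12.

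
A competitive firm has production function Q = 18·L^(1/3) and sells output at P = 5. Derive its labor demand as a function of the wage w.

L(w) = (30/w)^(3/2)

MP_L = (1/3)·18·L^(-2/3) = 6·L^(-2/3).
Setting P·MP_L = w: 30·L^(-2/3) = w.
Solving for L: L^(-2/3) = w/30, so L = (30/w)^(3/2).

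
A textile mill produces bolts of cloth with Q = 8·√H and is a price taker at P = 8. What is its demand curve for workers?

MP_H = (1/2)·8·H^(-1/2) = 4·H^(-1/2).
Setting P·MP_H = w: 32·H^(-1/2) = w.
Solving for H: H^(-1/2) = w/32, so H = (32/w)^(2).

H(w) = 1024/w²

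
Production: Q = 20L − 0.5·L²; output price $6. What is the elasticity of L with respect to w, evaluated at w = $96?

From P·MP_L = w with MP_L = 20 − L, labor demand is L(w) = 20 − w/6.
dL/dw = −1/(6) = -1/6.
At w = 96, L = 4, so ε = (dL/dw)·(w/L) = (-1/6)·(96/4) = -4.

ε = -4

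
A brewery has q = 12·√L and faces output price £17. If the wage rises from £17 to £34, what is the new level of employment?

L* = 9

From P·MP_L = w with MP_L = 6·L^(-1/2), the labor demand is L(w) = (102/w)^(2).
At w = 17: L = 36. At w = 34: L = 9.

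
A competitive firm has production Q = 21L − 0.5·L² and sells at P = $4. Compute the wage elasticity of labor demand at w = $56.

From P·MP_L = w with MP_L = 21 − L, labor demand is L(w) = 21 − w/4.
dL/dw = −1/(4) = -0.25.
At w = 56, L = 7, so ε = (dL/dw)·(w/L) = (-0.25)·(56/7) = -2.

ε = -2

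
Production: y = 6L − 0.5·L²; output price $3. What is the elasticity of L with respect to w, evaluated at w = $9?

ε = -1

From P·MP_L = w with MP_L = 6 − L, labor demand is L(w) = 6 − w/3.
dL/dw = −1/(3) = -1/3.
At w = 9, L = 3, so ε = (dL/dw)·(w/L) = (-1/3)·(9/3) = -1.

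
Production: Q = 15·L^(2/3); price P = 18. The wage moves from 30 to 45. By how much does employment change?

From P·MP_L = w with MP_L = 10·L^(-1/3), the labor demand is L(w) = (180/w)^(3).
At w = 30: L = 216. At w = 45: L = 64.
ΔL = 64 − 216 = -152.

ΔL = -152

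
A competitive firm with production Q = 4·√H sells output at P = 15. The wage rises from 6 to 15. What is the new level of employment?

From P·MP_H = w with MP_H = 2·H^(-1/2), the labor demand is H(w) = (30/w)^(2).
At w = 6: H = 25. At w = 15: H = 4.

H* = 4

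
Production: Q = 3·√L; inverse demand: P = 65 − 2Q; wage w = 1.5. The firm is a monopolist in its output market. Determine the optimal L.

L* = 25

Marginal revenue from the inverse demand is MR = 65 − 4Q.
The marginal product is MP_L = 1.5·L^(-1/2).
A monopolist hires until marginal revenue product equals the wage: MR·MP_L = w.
At L, Q = 3·√L. Substituting and solving: (65 − 12·√L)·1.5·L^(-1/2) = 1.5 gives L = 25.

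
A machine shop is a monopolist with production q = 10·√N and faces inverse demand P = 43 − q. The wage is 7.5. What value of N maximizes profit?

Marginal revenue from the inverse demand is MR = 43 − 2q.
The marginal product is MP_N = 5·N^(-1/2).
A monopolist hires until marginal revenue product equals the wage: MR·MP_N = w.
At N, q = 10·√N. Substituting and solving: (43 − 20·√N)·5·N^(-1/2) = 7.5 gives N = 4.

N* = 4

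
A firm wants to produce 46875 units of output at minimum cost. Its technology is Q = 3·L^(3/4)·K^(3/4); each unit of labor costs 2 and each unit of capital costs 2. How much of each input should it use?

Cost minimization requires the marginal rate of technical substitution to equal the input-price ratio: MP_L/MP_K = w/r.
Here MP_L/MP_K = (3/4)·(K/L)/(3/4) = (K/L). Setting this equal to 2/2 = 1 gives K = L.
Substituting into Q = 46875: 3·L^(3/4)·(L)^(3/4) = 46875.
Solving, L = 625 and K = 625.

L* = 625, K* = 625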